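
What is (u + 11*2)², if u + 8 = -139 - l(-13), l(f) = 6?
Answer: 17161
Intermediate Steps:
u = -153 (u = -8 + (-139 - 1*6) = -8 + (-139 - 6) = -8 - 145 = -153)
(u + 11*2)² = (-153 + 11*2)² = (-153 + 22)² = (-131)² = 17161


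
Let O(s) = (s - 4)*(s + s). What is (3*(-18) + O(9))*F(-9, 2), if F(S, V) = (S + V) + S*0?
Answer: -252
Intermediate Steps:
F(S, V) = S + V (F(S, V) = (S + V) + 0 = S + V)
O(s) = 2*s*(-4 + s) (O(s) = (-4 + s)*(2*s) = 2*s*(-4 + s))
(3*(-18) + O(9))*F(-9, 2) = (3*(-18) + 2*9*(-4 + 9))*(-9 + 2) = (-54 + 2*9*5)*(-7) = (-54 + 90)*(-7) = 36*(-7) = -252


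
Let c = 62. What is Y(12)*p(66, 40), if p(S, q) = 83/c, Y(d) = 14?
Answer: 581/31 ≈ 18.742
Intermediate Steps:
p(S, q) = 83/62
Y(12)*p(66, 40) = 14*(83/62) = 581/31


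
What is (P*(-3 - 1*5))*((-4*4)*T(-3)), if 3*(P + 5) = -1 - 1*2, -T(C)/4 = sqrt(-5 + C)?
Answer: 6144*I*sqrt(2) ≈ 8688.9*I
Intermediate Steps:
T(C) = -4*sqrt(-5 + C)
P = -6 (P = -5 + (-1 - 1*2)/3 = -5 + (-1 - 2)/3 = -5 + (1/3)*(-3) = -5 - 1 = -6)
(P*(-3 - 1*5))*((-4*4)*T(-3)) = (-6*(-3 - 1*5))*((-4*4)*(-4*sqrt(-5 - 3))) = (-6*(-3 - 5))*(-(-64)*sqrt(-8)) = (-6*(-8))*(-(-64)*2*I*sqrt(2)) = 48*(-(-128)*I*sqrt(2)) = 48*(128*I*sqrt(2)) = 6144*I*sqrt(2)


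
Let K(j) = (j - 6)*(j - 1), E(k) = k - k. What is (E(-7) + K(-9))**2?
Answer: 22500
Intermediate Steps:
E(k) = 0
K(j) = (-1 + j)*(-6 + j) (K(j) = (-6 + j)*(-1 + j) = (-1 + j)*(-6 + j))
(E(-7) + K(-9))**2 = (0 + (6 + (-9)**2 - 7*(-9)))**2 = (0 + (6 + 81 + 63))**2 = (0 + 150)**2 = 150**2 = 22500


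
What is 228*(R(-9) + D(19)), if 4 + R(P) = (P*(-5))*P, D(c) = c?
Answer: -88920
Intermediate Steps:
R(P) = -4 - 5*P**2 (R(P) = -4 + (P*(-5))*P = -4 + (-5*P)*P = -4 - 5*P**2)
228*(R(-9) + D(19)) = 228*((-4 - 5*(-9)**2) + 19) = 228*((-4 - 5*81) + 19) = 228*((-4 - 405) + 19) = 228*(-409 + 19) = 228*(-390) = -88920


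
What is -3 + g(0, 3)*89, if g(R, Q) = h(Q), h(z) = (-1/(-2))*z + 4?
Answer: 973/2 ≈ 486.50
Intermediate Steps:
h(z) = 4 + z/2 (h(z) = (-1*(-½))*z + 4 = z/2 + 4 = 4 + z/2)
g(R, Q) = 4 + Q/2
-3 + g(0, 3)*89 = -3 + (4 + (½)*3)*89 = -3 + (4 + 3/2)*89 = -3 + (11/2)*89 = -3 + 979/2 = 973/2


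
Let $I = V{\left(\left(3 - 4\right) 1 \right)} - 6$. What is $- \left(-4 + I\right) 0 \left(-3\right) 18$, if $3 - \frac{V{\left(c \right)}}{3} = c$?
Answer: $0$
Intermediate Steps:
$V{\left(c \right)} = 9 - 3 c$
$I = 6$ ($I = \left(9 - 3 \left(3 - 4\right) 1\right) - 6 = \left(9 - 3 \left(\left(-1\right) 1\right)\right) - 6 = \left(9 - -3\right) - 6 = \left(9 + 3\right) - 6 = 12 - 6 = 6$)
$- \left(-4 + I\right) 0 \left(-3\right) 18 = - \left(-4 + 6\right) 0 \left(-3\right) 18 = - 2 \cdot 0 \cdot 18 = - 0 \cdot 18 = \left(-1\right) 0 = 0$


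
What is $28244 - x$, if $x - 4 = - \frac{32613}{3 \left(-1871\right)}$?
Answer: $\frac{52826169}{1871} \approx 28234.0$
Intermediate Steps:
$x = \frac{18355}{1871}$ ($x = 4 - \frac{32613}{3 \left(-1871\right)} = 4 - \frac{32613}{-5613} = 4 - - \frac{10871}{1871} = 4 + \frac{10871}{1871} = \frac{18355}{1871} \approx 9.8103$)
$28244 - x = 28244 - \frac{18355}{1871} = \frac{52826169}{1871}$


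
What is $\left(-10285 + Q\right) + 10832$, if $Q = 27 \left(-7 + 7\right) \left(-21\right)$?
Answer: $547$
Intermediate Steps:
$Q = 0$ ($Q = 27 \cdot 0 \left(-21\right) = 0 \left(-21\right) = 0$)
$\left(-10285 + Q\right) + 10832 = \left(-10285 + 0\right) + 10832 = -10285 + 10832 = 547$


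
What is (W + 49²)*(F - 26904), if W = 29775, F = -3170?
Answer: -967661024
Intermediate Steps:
(W + 49²)*(F - 26904) = (29775 + 49²)*(-3170 - 26904) = (29775 + 2401)*(-30074) = 32176*(-30074) = -967661024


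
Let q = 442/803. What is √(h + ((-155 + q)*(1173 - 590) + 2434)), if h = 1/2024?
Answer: I*√478146409012470/73876 ≈ 295.99*I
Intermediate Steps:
q = 442/803 (q = 442*(1/803) = 442/803 ≈ 0.55044)
h = 1/2024 ≈ 0.00049407
√(h + ((-155 + q)*(1173 - 590) + 2434)) = √(1/2024 + ((-155 + 442/803)*(1173 - 590) + 2434)) = √(1/2024 + (-124023/803*583 + 2434)) = √(1/2024 + (-6573219/73 + 2434)) = √(1/2024 - 6395537/73) = √(-12944566815/147752) = I*√478146409012470/73876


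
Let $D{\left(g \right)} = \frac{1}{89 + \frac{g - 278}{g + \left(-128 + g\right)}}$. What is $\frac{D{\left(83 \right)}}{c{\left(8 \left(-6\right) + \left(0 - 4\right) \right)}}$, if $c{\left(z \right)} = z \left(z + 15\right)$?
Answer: $\frac{19}{3065894} \approx 6.1972 \cdot 10^{-6}$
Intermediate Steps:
$D{\left(g \right)} = \frac{1}{89 + \frac{-278 + g}{-128 + 2 g}}$
$c{\left(z \right)} = z \left(15 + z\right)$
$\frac{D{\left(83 \right)}}{c{\left(8 \left(-6\right) + \left(0 - 4\right) \right)}} = \frac{2 \frac{1}{-11670 + 179 \cdot 83} \left(-64 + 83\right)}{\left(8 \left(-6\right) + \left(0 - 4\right)\right) \left(15 + \left(8 \left(-6\right) + \left(0 - 4\right)\right)\right)} = \frac{2 \frac{1}{-11670 + 14857} \cdot 19}{\left(-48 + \left(0 - 4\right)\right) \left(15 + \left(-48 + \left(0 - 4\right)\right)\right)} = \frac{2 \cdot \frac{1}{3187} \cdot 19}{\left(-48 - 4\right) \left(15 - 52\right)} = \frac{2 \cdot \frac{1}{3187} \cdot 19}{\left(-52\right) \left(15 - 52\right)} = \frac{38}{3187 \left(\left(-52\right) \left(-37\right)\right)} = \frac{38}{3187 \cdot 1924} = \frac{38}{3187} \cdot \frac{1}{1924} = \frac{19}{3065894}$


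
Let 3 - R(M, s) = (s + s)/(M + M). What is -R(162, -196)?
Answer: -341/81 ≈ -4.2099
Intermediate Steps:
R(M, s) = 3 - s/M (R(M, s) = 3 - (s + s)/(M + M) = 3 - 2*s/(2*M) = 3 - 2*s*1/(2*M) = 3 - s/M)
-R(162, -196) = -(3 - 1*(-196)/162) = -(3 - 1*(-196)*1/162) = -(3 + 98/81) = -1*341/81 = -341/81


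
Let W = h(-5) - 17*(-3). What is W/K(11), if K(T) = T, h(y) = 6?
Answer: 57/11 ≈ 5.1818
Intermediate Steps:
W = 57 (W = 6 - 17*(-3) = 6 + 51 = 57)
W/K(11) = 57/11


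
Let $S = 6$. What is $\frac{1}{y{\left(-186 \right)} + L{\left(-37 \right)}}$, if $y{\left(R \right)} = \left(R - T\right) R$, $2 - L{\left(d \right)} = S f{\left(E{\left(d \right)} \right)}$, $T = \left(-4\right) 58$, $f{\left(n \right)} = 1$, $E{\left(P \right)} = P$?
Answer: $- \frac{1}{8560} \approx -0.00011682$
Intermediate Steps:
$T = -232$
$L{\left(d \right)} = -4$ ($L{\left(d \right)} = 2 - 6 \cdot 1 = 2 - 6 = -4$)
$y{\left(R \right)} = R \left(232 + R\right)$ ($y{\left(R \right)} = \left(R - -232\right) R = \left(R + 232\right) R = \left(232 + R\right) R = R \left(232 + R\right)$)
$\frac{1}{y{\left(-186 \right)} + L{\left(-37 \right)}} = \frac{1}{- 186 \left(232 - 186\right) - 4} = \frac{1}{\left(-186\right) 46 - 4} = \frac{1}{-8556 - 4} = \frac{1}{-8560} = - \frac{1}{8560}$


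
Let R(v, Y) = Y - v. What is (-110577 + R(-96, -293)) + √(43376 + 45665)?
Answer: -110774 + √89041 ≈ -1.1048e+5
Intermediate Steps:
(-110577 + R(-96, -293)) + √(43376 + 45665) = (-110577 + (-293 - 1*(-96))) + √(43376 + 45665) = (-110577 + (-293 + 96)) + √89041 = (-110577 - 197) + √89041 = -110774 + √89041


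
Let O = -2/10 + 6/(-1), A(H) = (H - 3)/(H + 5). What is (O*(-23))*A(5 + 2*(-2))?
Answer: -713/15 ≈ -47.533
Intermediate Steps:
A(H) = (-3 + H)/(5 + H)
O = -31/5 (O = -2*1/10 + 6*(-1) = -1/5 - 6 = -31/5 ≈ -6.2000)
(O*(-23))*A(5 + 2*(-2)) = (-31/5*(-23))*((-3 + (5 + 2*(-2)))/(5 + (5 + 2*(-2)))) = 713*((-3 + (5 - 4))/(5 + (5 - 4)))/5 = 713*((-3 + 1)/(5 + 1))/5 = 713*(-2/6)/5 = 713*((1/6)*(-2))/5 = (713/5)*(-1/3) = -713/15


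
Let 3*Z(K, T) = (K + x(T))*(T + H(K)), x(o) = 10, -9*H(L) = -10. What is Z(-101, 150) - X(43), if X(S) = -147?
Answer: -119791/27 ≈ -4436.7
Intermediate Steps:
H(L) = 10/9 (H(L) = -⅑*(-10) = 10/9)
Z(K, T) = (10 + K)*(10/9 + T)/3 (Z(K, T) = ((K + 10)*(T + 10/9))/3 = ((10 + K)*(10/9 + T))/3 = (10 + K)*(10/9 + T)/3)
Z(-101, 150) - X(43) = (100/27 + (10/3)*150 + (10/27)*(-101) + (⅓)*(-101)*150) - 1*(-147) = (100/27 + 500 - 1010/27 - 5050) + 147 = -123760/27 + 147 = -119791/27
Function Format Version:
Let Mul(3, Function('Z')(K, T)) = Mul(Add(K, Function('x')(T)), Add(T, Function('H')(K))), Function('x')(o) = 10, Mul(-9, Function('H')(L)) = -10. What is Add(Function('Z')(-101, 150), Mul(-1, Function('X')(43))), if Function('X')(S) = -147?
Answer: Rational(-119791, 27) ≈ -4436.7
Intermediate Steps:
Function('H')(L) = Rational(10, 9) (Function('H')(L) = Mul(Rational(-1, 9), -10) = Rational(10, 9))
Function('Z')(K, T) = Mul(Rational(1, 3), Add(10, K), Add(Rational(10, 9), T)) (Function('Z')(K, T) = Mul(Rational(1, 3), Mul(Add(K, 10), Add(T, Rational(10, 9)))) = Mul(Rational(1, 3), Mul(Add(10, K), Add(Rational(10, 9), T))) = Mul(Rational(1, 3), Add(10, K), Add(Rational(10, 9), T)))
Add(Function('Z')(-101, 150), Mul(-1, Function('X')(43))) = Add(Add(Rational(100, 27), Mul(Rational(10, 3), 150), Mul(Rational(10, 27), -101), Mul(Rational(1, 3), -101, 150)), Mul(-1, -147)) = Add(Add(Rational(100, 27), 500, Rational(-1010, 27), -5050), 147) = Add(Rational(-123760, 27), 147) = Rational(-119791, 27)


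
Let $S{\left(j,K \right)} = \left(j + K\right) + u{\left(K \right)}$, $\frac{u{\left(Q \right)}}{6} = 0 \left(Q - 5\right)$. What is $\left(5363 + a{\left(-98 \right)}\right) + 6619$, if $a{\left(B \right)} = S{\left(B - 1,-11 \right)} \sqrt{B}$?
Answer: $11982 - 770 i \sqrt{2} \approx 11982.0 - 1088.9 i$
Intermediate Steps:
$u{\left(Q \right)} = 0$ ($u{\left(Q \right)} = 6 \cdot 0 \left(Q - 5\right) = 6 \cdot 0 \left(-5 + Q\right) = 6 \cdot 0 = 0$)
$S{\left(j,K \right)} = K + j$ ($S{\left(j,K \right)} = \left(j + K\right) + 0 = \left(K + j\right) + 0 = K + j$)
$a{\left(B \right)} = \sqrt{B} \left(-12 + B\right)$ ($a{\left(B \right)} = \left(-11 + \left(B - 1\right)\right) \sqrt{B} = \left(-11 + \left(-1 + B\right)\right) \sqrt{B} = \left(-12 + B\right) \sqrt{B} = \sqrt{B} \left(-12 + B\right)$)
$\left(5363 + a{\left(-98 \right)}\right) + 6619 = \left(5363 + \sqrt{-98} \left(-12 - 98\right)\right) + 6619 = \left(5363 + 7 i \sqrt{2} \left(-110\right)\right) + 6619 = \left(5363 - 770 i \sqrt{2}\right) + 6619 = 11982 - 770 i \sqrt{2}$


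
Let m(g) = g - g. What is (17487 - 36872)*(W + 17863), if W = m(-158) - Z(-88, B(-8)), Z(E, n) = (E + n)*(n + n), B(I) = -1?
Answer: -342823725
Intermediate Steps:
m(g) = 0
Z(E, n) = 2*n*(E + n) (Z(E, n) = (E + n)*(2*n) = 2*n*(E + n))
W = -178 (W = 0 - 2*(-1)*(-88 - 1) = 0 - 2*(-1)*(-89) = 0 - 1*178 = 0 - 178 = -178)
(17487 - 36872)*(W + 17863) = (17487 - 36872)*(-178 + 17863) = -19385*17685 = -342823725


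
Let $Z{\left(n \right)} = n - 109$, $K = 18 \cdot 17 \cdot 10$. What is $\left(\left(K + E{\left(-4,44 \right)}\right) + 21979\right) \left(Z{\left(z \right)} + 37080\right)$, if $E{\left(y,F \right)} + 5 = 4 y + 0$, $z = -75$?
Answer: $923064128$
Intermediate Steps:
$K = 3060$ ($K = 306 \cdot 10 = 3060$)
$E{\left(y,F \right)} = -5 + 4 y$ ($E{\left(y,F \right)} = -5 + \left(4 y + 0\right) = -5 + 4 y$)
$Z{\left(n \right)} = -109 + n$ ($Z{\left(n \right)} = n - 109 = -109 + n$)
$\left(\left(K + E{\left(-4,44 \right)}\right) + 21979\right) \left(Z{\left(z \right)} + 37080\right) = \left(\left(3060 + \left(-5 + 4 \left(-4\right)\right)\right) + 21979\right) \left(\left(-109 - 75\right) + 37080\right) = \left(\left(3060 - 21\right) + 21979\right) \left(-184 + 37080\right) = \left(\left(3060 - 21\right) + 21979\right) 36896 = \left(3039 + 21979\right) 36896 = 25018 \cdot 36896 = 923064128$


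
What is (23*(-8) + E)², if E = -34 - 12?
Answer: 52900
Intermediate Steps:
E = -46
(23*(-8) + E)² = (23*(-8) - 46)² = (-184 - 46)² = (-230)² = 52900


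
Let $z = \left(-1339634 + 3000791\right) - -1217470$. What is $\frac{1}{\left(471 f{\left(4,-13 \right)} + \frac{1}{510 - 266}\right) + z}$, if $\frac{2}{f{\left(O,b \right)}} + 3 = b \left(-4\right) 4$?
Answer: $\frac{50020}{143989152593} \approx 3.4739 \cdot 10^{-7}$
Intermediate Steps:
$f{\left(O,b \right)} = \frac{2}{-3 - 16 b}$ ($f{\left(O,b \right)} = \frac{2}{-3 + b \left(-4\right) 4} = \frac{2}{-3 + - 4 b 4} = \frac{2}{-3 - 16 b}$)
$z = 2878627$ ($z = 1661157 + \left(1414337 - 196867\right) = 1661157 + 1217470 = 2878627$)
$\frac{1}{\left(471 f{\left(4,-13 \right)} + \frac{1}{510 - 266}\right) + z} = \frac{1}{\left(471 \left(- \frac{2}{3 + 16 \left(-13\right)}\right) + \frac{1}{510 - 266}\right) + 2878627} = \frac{1}{\left(471 \left(- \frac{2}{3 - 208}\right) + \frac{1}{244}\right) + 2878627} = \frac{1}{\left(471 \left(- \frac{2}{-205}\right) + \frac{1}{244}\right) + 2878627} = \frac{1}{\left(471 \left(\left(-2\right) \left(- \frac{1}{205}\right)\right) + \frac{1}{244}\right) + 2878627} = \frac{1}{\left(471 \cdot \frac{2}{205} + \frac{1}{244}\right) + 2878627} = \frac{1}{\left(\frac{942}{205} + \frac{1}{244}\right) + 2878627} = \frac{1}{\frac{230053}{50020} + 2878627} = \frac{1}{\frac{143989152593}{50020}} = \frac{50020}{143989152593}$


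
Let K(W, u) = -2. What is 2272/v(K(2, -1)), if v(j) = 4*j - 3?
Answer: -2272/11 ≈ -206.55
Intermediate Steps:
v(j) = -3 + 4*j
2272/v(K(2, -1)) = 2272/(-3 + 4*(-2)) = 2272/(-3 - 8) = 2272/(-11) = 2272*(-1/11) = -2272/11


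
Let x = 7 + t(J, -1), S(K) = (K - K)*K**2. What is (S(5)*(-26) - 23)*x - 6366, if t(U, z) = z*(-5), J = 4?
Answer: -6642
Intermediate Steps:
S(K) = 0 (S(K) = 0*K**2 = 0)
t(U, z) = -5*z
x = 12 (x = 7 - 5*(-1) = 7 + 5 = 12)
(S(5)*(-26) - 23)*x - 6366 = (0*(-26) - 23)*12 - 6366 = (0 - 23)*12 - 6366 = -23*12 - 6366 = -276 - 6366 = -6642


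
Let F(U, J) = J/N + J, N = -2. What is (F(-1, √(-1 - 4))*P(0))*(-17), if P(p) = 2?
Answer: -17*I*√5 ≈ -38.013*I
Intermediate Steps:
F(U, J) = J/2 (F(U, J) = J/(-2) + J = -J/2 + J = J/2)
(F(-1, √(-1 - 4))*P(0))*(-17) = ((√(-1 - 4)/2)*2)*(-17) = ((√(-5)/2)*2)*(-17) = (((I*√5)/2)*2)*(-17) = ((I*√5/2)*2)*(-17) = (I*√5)*(-17) = -17*I*√5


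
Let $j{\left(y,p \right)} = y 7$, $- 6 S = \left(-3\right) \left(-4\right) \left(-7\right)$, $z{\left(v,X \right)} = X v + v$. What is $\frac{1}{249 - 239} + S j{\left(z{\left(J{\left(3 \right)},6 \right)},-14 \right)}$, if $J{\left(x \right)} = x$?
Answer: $\frac{20581}{10} \approx 2058.1$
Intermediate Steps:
$z{\left(v,X \right)} = v + X v$
$S = 14$ ($S = - \frac{\left(-3\right) \left(-4\right) \left(-7\right)}{6} = - \frac{12 \left(-7\right)}{6} = \left(- \frac{1}{6}\right) \left(-84\right) = 14$)
$j{\left(y,p \right)} = 7 y$
$\frac{1}{249 - 239} + S j{\left(z{\left(J{\left(3 \right)},6 \right)},-14 \right)} = \frac{1}{249 - 239} + 14 \cdot 7 \cdot 3 \left(1 + 6\right) = \frac{1}{10} + 14 \cdot 7 \cdot 3 \cdot 7 = \frac{1}{10} + 14 \cdot 7 \cdot 21 = \frac{1}{10} + 14 \cdot 147 = \frac{1}{10} + 2058 = \frac{20581}{10}$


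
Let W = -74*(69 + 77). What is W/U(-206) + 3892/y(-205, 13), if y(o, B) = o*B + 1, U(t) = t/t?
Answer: -7196437/666 ≈ -10805.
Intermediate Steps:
U(t) = 1
y(o, B) = 1 + B*o (y(o, B) = B*o + 1 = 1 + B*o)
W = -10804 (W = -74*146 = -10804)
W/U(-206) + 3892/y(-205, 13) = -10804/1 + 3892/(1 + 13*(-205)) = -10804*1 + 3892/(1 - 2665) = -10804 + 3892/(-2664) = -10804 + 3892*(-1/2664) = -10804 - 973/666 = -7196437/666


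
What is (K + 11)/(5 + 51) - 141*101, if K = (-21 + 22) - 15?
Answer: -797499/56 ≈ -14241.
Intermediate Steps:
K = -14 (K = 1 - 15 = -14)
(K + 11)/(5 + 51) - 141*101 = (-14 + 11)/(5 + 51) - 141*101 = -3/56 - 14241 = -797499/56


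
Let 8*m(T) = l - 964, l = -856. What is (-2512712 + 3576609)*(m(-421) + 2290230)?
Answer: 4872653579485/2 ≈ 2.4363e+12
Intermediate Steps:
m(T) = -455/2 (m(T) = (-856 - 964)/8 = (⅛)*(-1820) = -455/2)
(-2512712 + 3576609)*(m(-421) + 2290230) = (-2512712 + 3576609)*(-455/2 + 2290230) = 1063897*(4580005/2) = 4872653579485/2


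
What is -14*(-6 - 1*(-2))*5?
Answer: 280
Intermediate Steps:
-14*(-6 - 1*(-2))*5 = -14*(-6 + 2)*5 = -14*(-4)*5 = 56*5 = 280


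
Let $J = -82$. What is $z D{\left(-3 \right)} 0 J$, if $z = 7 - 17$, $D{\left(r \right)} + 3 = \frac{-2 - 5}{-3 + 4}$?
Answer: $0$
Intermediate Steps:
$D{\left(r \right)} = -10$ ($D{\left(r \right)} = -3 + \frac{-2 - 5}{-3 + 4} = -3 - \frac{7}{1} = -3 - 7 = -10$)
$z = -10$ ($z = 7 - 17 = -10$)
$z D{\left(-3 \right)} 0 J = - 10 \left(\left(-10\right) 0\right) \left(-82\right) = \left(-10\right) 0 \left(-82\right) = 0 \left(-82\right) = 0$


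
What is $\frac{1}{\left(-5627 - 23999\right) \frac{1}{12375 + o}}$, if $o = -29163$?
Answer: $\frac{8394}{14813} \approx 0.56666$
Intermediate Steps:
$\frac{1}{\left(-5627 - 23999\right) \frac{1}{12375 + o}} = \frac{1}{\left(-5627 - 23999\right) \frac{1}{12375 - 29163}} = \frac{1}{\left(-29626\right) \frac{1}{-16788}} = \frac{1}{\left(-29626\right) \left(- \frac{1}{16788}\right)} = \frac{1}{\frac{14813}{8394}} = \frac{8394}{14813}$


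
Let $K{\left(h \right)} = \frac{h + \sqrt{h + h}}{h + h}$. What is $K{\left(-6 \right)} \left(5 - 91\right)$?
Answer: $-43 + \frac{43 i \sqrt{3}}{3} \approx -43.0 + 24.826 i$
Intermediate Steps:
$K{\left(h \right)} = \frac{h + \sqrt{2} \sqrt{h}}{2 h}$ ($K{\left(h \right)} = \frac{h + \sqrt{2 h}}{2 h} = \left(h + \sqrt{2} \sqrt{h}\right) \frac{1}{2 h} = \frac{h + \sqrt{2} \sqrt{h}}{2 h}$)
$K{\left(-6 \right)} \left(5 - 91\right) = \left(\frac{1}{2} + \frac{\sqrt{2}}{2 i \sqrt{6}}\right) \left(5 - 91\right) = \left(\frac{1}{2} + \frac{\sqrt{2} \left(- \frac{i \sqrt{6}}{6}\right)}{2}\right) \left(-86\right) = \left(\frac{1}{2} - \frac{i \sqrt{3}}{6}\right) \left(-86\right) = -43 + \frac{43 i \sqrt{3}}{3}$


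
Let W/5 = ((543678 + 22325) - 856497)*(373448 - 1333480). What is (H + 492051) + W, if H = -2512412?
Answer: 1394415658679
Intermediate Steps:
W = 1394417679040 (W = 5*(((543678 + 22325) - 856497)*(373448 - 1333480)) = 5*((566003 - 856497)*(-960032)) = 5*(-290494*(-960032)) = 5*278883535808 = 1394417679040)
(H + 492051) + W = (-2512412 + 492051) + 1394417679040 = -2020361 + 1394417679040 = 1394415658679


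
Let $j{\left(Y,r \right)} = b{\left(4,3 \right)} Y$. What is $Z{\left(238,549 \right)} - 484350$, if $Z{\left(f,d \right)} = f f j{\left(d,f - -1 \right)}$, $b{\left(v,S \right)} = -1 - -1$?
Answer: $-484350$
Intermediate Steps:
$b{\left(v,S \right)} = 0$ ($b{\left(v,S \right)} = -1 + 1 = 0$)
$j{\left(Y,r \right)} = 0$ ($j{\left(Y,r \right)} = 0 Y = 0$)
$Z{\left(f,d \right)} = 0$ ($Z{\left(f,d \right)} = f f 0 = f^{2} \cdot 0 = 0$)
$Z{\left(238,549 \right)} - 484350 = 0 - 484350 = -484350$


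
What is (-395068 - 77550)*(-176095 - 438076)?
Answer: 290268269678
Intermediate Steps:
(-395068 - 77550)*(-176095 - 438076) = -472618*(-614171) = 290268269678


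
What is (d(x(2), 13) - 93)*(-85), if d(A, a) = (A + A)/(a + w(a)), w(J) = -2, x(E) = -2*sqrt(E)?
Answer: 7905 + 340*sqrt(2)/11 ≈ 7948.7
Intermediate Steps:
d(A, a) = 2*A/(-2 + a) (d(A, a) = (A + A)/(a - 2) = (2*A)/(-2 + a) = 2*A/(-2 + a))
(d(x(2), 13) - 93)*(-85) = (2*(-2*sqrt(2))/(-2 + 13) - 93)*(-85) = (2*(-2*sqrt(2))/11 - 93)*(-85) = (2*(-2*sqrt(2))*(1/11) - 93)*(-85) = (-4*sqrt(2)/11 - 93)*(-85) = (-93 - 4*sqrt(2)/11)*(-85) = 7905 + 340*sqrt(2)/11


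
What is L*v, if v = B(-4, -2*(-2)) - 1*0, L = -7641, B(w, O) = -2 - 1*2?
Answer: 30564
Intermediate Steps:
B(w, O) = -4 (B(w, O) = -2 - 2 = -4)
v = -4 (v = -4 - 1*0 = -4 + 0 = -4)
L*v = -7641*(-4) = 30564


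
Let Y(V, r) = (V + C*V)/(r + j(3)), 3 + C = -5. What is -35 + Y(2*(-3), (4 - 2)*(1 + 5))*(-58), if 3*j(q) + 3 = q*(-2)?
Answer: -917/3 ≈ -305.67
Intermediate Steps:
C = -8 (C = -3 - 5 = -8)
j(q) = -1 - 2*q/3 (j(q) = -1 + (q*(-2))/3 = -1 + (-2*q)/3 = -1 - 2*q/3)
Y(V, r) = -7*V/(-3 + r) (Y(V, r) = (V - 8*V)/(r + (-1 - 2/3*3)) = (-7*V)/(r + (-1 - 2)) = (-7*V)/(r - 3) = (-7*V)/(-3 + r) = -7*V/(-3 + r))
-35 + Y(2*(-3), (4 - 2)*(1 + 5))*(-58) = -35 - 7*2*(-3)/(-3 + (4 - 2)*(1 + 5))*(-58) = -35 - 7*(-6)/(-3 + 2*6)*(-58) = -35 - 7*(-6)/(-3 + 12)*(-58) = -35 - 7*(-6)/9*(-58) = -35 - 7*(-6)*1/9*(-58) = -35 + (14/3)*(-58) = -35 - 812/3 = -917/3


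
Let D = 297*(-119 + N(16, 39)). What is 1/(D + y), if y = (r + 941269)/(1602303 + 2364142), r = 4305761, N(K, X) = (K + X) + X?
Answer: -793289/5889121419 ≈ -0.00013470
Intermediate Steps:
N(K, X) = K + 2*X
D = -7425 (D = 297*(-119 + (16 + 2*39)) = 297*(-119 + (16 + 78)) = 297*(-119 + 94) = 297*(-25) = -7425)
y = 1049406/793289 (y = (4305761 + 941269)/(1602303 + 2364142) = 5247030/3966445 = 5247030*(1/3966445) = 1049406/793289 ≈ 1.3229)
1/(D + y) = 1/(-7425 + 1049406/793289) = 1/(-5889121419/793289) = -793289/5889121419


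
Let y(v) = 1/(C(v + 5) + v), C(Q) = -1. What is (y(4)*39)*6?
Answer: 78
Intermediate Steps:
y(v) = 1/(-1 + v)
(y(4)*39)*6 = (39/(-1 + 4))*6 = (39/3)*6 = ((⅓)*39)*6 = 13*6 = 78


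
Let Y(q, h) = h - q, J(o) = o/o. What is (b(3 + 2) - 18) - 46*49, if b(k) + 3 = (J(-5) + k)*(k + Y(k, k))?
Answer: -2245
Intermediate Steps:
J(o) = 1
b(k) = -3 + k*(1 + k) (b(k) = -3 + (1 + k)*(k + (k - k)) = -3 + (1 + k)*(k + 0) = -3 + (1 + k)*k = -3 + k*(1 + k))
(b(3 + 2) - 18) - 46*49 = ((-3 + (3 + 2) + (3 + 2)²) - 18) - 46*49 = ((-3 + 5 + 5²) - 18) - 2254 = ((-3 + 5 + 25) - 18) - 2254 = (27 - 18) - 2254 = 9 - 2254 = -2245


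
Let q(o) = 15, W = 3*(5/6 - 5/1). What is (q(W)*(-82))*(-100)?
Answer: 123000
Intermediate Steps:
W = -25/2 (W = 3*(5*(⅙) - 5*1) = 3*(⅚ - 5) = 3*(-25/6) = -25/2 ≈ -12.500)
(q(W)*(-82))*(-100) = (15*(-82))*(-100) = -1230*(-100) = 123000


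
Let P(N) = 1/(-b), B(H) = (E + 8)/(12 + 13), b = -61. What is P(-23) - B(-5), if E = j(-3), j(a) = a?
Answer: -56/305 ≈ -0.18361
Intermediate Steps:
E = -3
B(H) = 1/5 (B(H) = (-3 + 8)/(12 + 13) = 5/25 = 5*(1/25) = 1/5)
P(N) = 1/61 (P(N) = 1/(-1*(-61)) = 1/61)
P(-23) - B(-5) = 1/61 - 1*1/5 = 1/61 - 1/5 = -56/305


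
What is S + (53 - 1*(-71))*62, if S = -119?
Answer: 7569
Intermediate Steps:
S + (53 - 1*(-71))*62 = -119 + (53 - 1*(-71))*62 = -119 + (53 + 71)*62 = -119 + 124*62 = -119 + 7688 = 7569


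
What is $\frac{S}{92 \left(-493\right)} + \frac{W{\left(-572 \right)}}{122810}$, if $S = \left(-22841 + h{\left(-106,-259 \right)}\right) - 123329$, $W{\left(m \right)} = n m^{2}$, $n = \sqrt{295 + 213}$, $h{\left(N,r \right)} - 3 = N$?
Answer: $\frac{146273}{45356} + \frac{327184 \sqrt{127}}{61405} \approx 63.272$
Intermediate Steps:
$h{\left(N,r \right)} = 3 + N$
$n = 2 \sqrt{127}$ ($n = \sqrt{508} = 2 \sqrt{127} \approx 22.539$)
$W{\left(m \right)} = 2 \sqrt{127} m^{2}$
$S = -146273$ ($S = \left(-22841 + \left(3 - 106\right)\right) - 123329 = \left(-22841 - 103\right) - 123329 = -22944 - 123329 = -146273$)
$\frac{S}{92 \left(-493\right)} + \frac{W{\left(-572 \right)}}{122810} = - \frac{146273}{92 \left(-493\right)} + \frac{2 \sqrt{127} \left(-572\right)^{2}}{122810} = - \frac{146273}{-45356} + 2 \sqrt{127} \cdot 327184 \cdot \frac{1}{122810} = \left(-146273\right) \left(- \frac{1}{45356}\right) + 654368 \sqrt{127} \cdot \frac{1}{122810} = \frac{146273}{45356} + \frac{327184 \sqrt{127}}{61405}$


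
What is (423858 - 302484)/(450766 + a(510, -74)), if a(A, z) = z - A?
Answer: 60687/225091 ≈ 0.26961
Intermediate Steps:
(423858 - 302484)/(450766 + a(510, -74)) = (423858 - 302484)/(450766 + (-74 - 1*510)) = 121374/(450766 + (-74 - 510)) = 121374/(450766 - 584) = 121374/450182 = 121374*(1/450182) = 60687/225091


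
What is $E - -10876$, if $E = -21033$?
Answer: $-10157$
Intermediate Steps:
$E - -10876 = -21033 - -10876 = -21033 + 10876 = -10157$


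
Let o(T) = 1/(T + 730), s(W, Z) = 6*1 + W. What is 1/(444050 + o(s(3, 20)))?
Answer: 739/328152951 ≈ 2.2520e-6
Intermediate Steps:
s(W, Z) = 6 + W
o(T) = 1/(730 + T)
1/(444050 + o(s(3, 20))) = 1/(444050 + 1/(730 + (6 + 3))) = 1/(444050 + 1/(730 + 9)) = 1/(444050 + 1/739) = 1/(328152951/739) = 739/328152951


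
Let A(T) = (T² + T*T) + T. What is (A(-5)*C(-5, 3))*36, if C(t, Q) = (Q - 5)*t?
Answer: 16200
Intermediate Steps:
A(T) = T + 2*T² (A(T) = (T² + T²) + T = 2*T² + T = T + 2*T²)
C(t, Q) = t*(-5 + Q) (C(t, Q) = (-5 + Q)*t = t*(-5 + Q))
(A(-5)*C(-5, 3))*36 = ((-5*(1 + 2*(-5)))*(-5*(-5 + 3)))*36 = ((-5*(1 - 10))*(-5*(-2)))*36 = (-5*(-9)*10)*36 = (45*10)*36 = 450*36 = 16200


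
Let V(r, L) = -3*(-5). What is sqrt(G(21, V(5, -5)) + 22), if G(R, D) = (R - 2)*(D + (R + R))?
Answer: sqrt(1105) ≈ 33.242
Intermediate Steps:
V(r, L) = 15
G(R, D) = (-2 + R)*(D + 2*R)
sqrt(G(21, V(5, -5)) + 22) = sqrt((-4*21 - 2*15 + 2*21**2 + 15*21) + 22) = sqrt((-84 - 30 + 2*441 + 315) + 22) = sqrt((-84 - 30 + 882 + 315) + 22) = sqrt(1083 + 22) = sqrt(1105)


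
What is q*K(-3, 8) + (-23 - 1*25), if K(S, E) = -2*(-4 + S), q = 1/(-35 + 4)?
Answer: -1502/31 ≈ -48.452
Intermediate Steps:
q = -1/31 (q = 1/(-31) = -1/31 ≈ -0.032258)
K(S, E) = 8 - 2*S
q*K(-3, 8) + (-23 - 1*25) = -(8 - 2*(-3))/31 + (-23 - 1*25) = -(8 + 6)/31 + (-23 - 25) = -1/31*14 - 48 = -14/31 - 48 = -1502/31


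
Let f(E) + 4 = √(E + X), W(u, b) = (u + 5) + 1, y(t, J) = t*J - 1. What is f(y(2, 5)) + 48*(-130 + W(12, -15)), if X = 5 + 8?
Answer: -5380 + √22 ≈ -5375.3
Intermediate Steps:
y(t, J) = -1 + J*t (y(t, J) = J*t - 1 = -1 + J*t)
W(u, b) = 6 + u (W(u, b) = (5 + u) + 1 = 6 + u)
X = 13
f(E) = -4 + √(13 + E) (f(E) = -4 + √(E + 13) = -4 + √(13 + E))
f(y(2, 5)) + 48*(-130 + W(12, -15)) = (-4 + √(13 + (-1 + 5*2))) + 48*(-130 + (6 + 12)) = (-4 + √(13 + (-1 + 10))) + 48*(-130 + 18) = (-4 + √(13 + 9)) + 48*(-112) = (-4 + √22) - 5376 = -5380 + √22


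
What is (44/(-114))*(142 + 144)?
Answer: -6292/57 ≈ -110.39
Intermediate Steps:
(44/(-114))*(142 + 144) = (44*(-1/114))*286 = -22/57*286 = -6292/57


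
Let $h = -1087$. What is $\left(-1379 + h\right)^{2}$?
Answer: $6081156$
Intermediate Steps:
$\left(-1379 + h\right)^{2} = \left(-1379 - 1087\right)^{2} = \left(-2466\right)^{2} = 6081156$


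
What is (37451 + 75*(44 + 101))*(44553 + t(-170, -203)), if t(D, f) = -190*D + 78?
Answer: 3717767506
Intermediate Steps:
t(D, f) = 78 - 190*D
(37451 + 75*(44 + 101))*(44553 + t(-170, -203)) = (37451 + 75*(44 + 101))*(44553 + (78 - 190*(-170))) = (37451 + 75*145)*(44553 + (78 + 32300)) = (37451 + 10875)*(44553 + 32378) = 48326*76931 = 3717767506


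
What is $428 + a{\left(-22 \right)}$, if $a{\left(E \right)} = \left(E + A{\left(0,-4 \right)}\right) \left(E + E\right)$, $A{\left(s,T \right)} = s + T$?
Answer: $1572$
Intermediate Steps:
$A{\left(s,T \right)} = T + s$
$a{\left(E \right)} = 2 E \left(-4 + E\right)$ ($a{\left(E \right)} = \left(E + \left(-4 + 0\right)\right) \left(E + E\right) = \left(E - 4\right) 2 E = \left(-4 + E\right) 2 E = 2 E \left(-4 + E\right)$)
$428 + a{\left(-22 \right)} = 428 + 2 \left(-22\right) \left(-4 - 22\right) = 428 + 2 \left(-22\right) \left(-26\right) = 428 + 1144 = 1572$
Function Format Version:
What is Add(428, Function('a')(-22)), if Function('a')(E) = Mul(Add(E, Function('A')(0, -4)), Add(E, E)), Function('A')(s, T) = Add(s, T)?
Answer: 1572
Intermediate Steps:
Function('A')(s, T) = Add(T, s)
Function('a')(E) = Mul(2, E, Add(-4, E)) (Function('a')(E) = Mul(Add(E, Add(-4, 0)), Add(E, E)) = Mul(Add(E, -4), Mul(2, E)) = Mul(Add(-4, E), Mul(2, E)) = Mul(2, E, Add(-4, E)))
Add(428, Function('a')(-22)) = Add(428, Mul(2, -22, Add(-4, -22))) = Add(428, Mul(2, -22, -26)) = Add(428, 1144) = 1572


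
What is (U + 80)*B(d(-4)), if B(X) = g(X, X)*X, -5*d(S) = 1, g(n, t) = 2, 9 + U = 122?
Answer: -386/5 ≈ -77.200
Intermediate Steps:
U = 113 (U = -9 + 122 = 113)
d(S) = -⅕ (d(S) = -⅕*1 = -⅕)
B(X) = 2*X
(U + 80)*B(d(-4)) = (113 + 80)*(2*(-⅕)) = 193*(-⅖) = -386/5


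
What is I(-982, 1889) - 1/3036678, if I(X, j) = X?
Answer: -2982017797/3036678 ≈ -982.00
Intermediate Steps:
I(-982, 1889) - 1/3036678 = -982 - 1/3036678 = -2982017797/3036678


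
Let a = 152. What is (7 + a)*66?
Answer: 10494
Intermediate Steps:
(7 + a)*66 = (7 + 152)*66 = 159*66 = 10494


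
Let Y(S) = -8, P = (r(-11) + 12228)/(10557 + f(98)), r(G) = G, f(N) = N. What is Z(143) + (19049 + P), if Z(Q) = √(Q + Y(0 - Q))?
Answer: 202979312/10655 + 3*√15 ≈ 19062.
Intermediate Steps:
P = 12217/10655 (P = (-11 + 12228)/(10557 + 98) = 12217/10655 ≈ 1.1466)
Z(Q) = √(-8 + Q) (Z(Q) = √(Q - 8) = √(-8 + Q))
Z(143) + (19049 + P) = √(-8 + 143) + (19049 + 12217/10655) = √135 + 202979312/10655 = 3*√15 + 202979312/10655 = 202979312/10655 + 3*√15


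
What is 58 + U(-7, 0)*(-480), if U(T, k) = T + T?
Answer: 6778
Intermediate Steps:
U(T, k) = 2*T
58 + U(-7, 0)*(-480) = 58 + (2*(-7))*(-480) = 58 - 14*(-480) = 58 + 6720 = 6778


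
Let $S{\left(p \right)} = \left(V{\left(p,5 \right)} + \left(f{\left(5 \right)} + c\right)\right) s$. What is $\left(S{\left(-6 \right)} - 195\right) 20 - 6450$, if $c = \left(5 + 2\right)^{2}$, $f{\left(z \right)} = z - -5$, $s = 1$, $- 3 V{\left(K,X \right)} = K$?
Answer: $-9130$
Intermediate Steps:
$V{\left(K,X \right)} = - \frac{K}{3}$
$f{\left(z \right)} = 5 + z$ ($f{\left(z \right)} = z + 5 = 5 + z$)
$c = 49$ ($c = 7^{2} = 49$)
$S{\left(p \right)} = 59 - \frac{p}{3}$ ($S{\left(p \right)} = \left(- \frac{p}{3} + \left(\left(5 + 5\right) + 49\right)\right) 1 = \left(- \frac{p}{3} + \left(10 + 49\right)\right) 1 = \left(- \frac{p}{3} + 59\right) 1 = \left(59 - \frac{p}{3}\right) 1 = 59 - \frac{p}{3}$)
$\left(S{\left(-6 \right)} - 195\right) 20 - 6450 = \left(\left(59 - -2\right) - 195\right) 20 - 6450 = \left(\left(59 + 2\right) - 195\right) 20 - 6450 = \left(61 - 195\right) 20 - 6450 = \left(-134\right) 20 - 6450 = -2680 - 6450 = -9130$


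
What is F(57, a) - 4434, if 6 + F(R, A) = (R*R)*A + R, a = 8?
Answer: 21609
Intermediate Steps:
F(R, A) = -6 + R + A*R² (F(R, A) = -6 + ((R*R)*A + R) = -6 + (R²*A + R) = -6 + (A*R² + R) = -6 + (R + A*R²) = -6 + R + A*R²)
F(57, a) - 4434 = (-6 + 57 + 8*57²) - 4434 = (-6 + 57 + 8*3249) - 4434 = (-6 + 57 + 25992) - 4434 = 26043 - 4434 = 21609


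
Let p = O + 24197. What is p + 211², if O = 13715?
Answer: 82433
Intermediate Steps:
p = 37912 (p = 13715 + 24197 = 37912)
p + 211² = 37912 + 211² = 37912 + 44521 = 82433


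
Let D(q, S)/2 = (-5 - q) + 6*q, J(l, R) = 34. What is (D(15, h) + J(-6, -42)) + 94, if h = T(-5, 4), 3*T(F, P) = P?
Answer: 268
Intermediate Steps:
T(F, P) = P/3
h = 4/3 (h = (⅓)*4 = 4/3 ≈ 1.3333)
D(q, S) = -10 + 10*q (D(q, S) = 2*((-5 - q) + 6*q) = 2*(-5 + 5*q) = -10 + 10*q)
(D(15, h) + J(-6, -42)) + 94 = ((-10 + 10*15) + 34) + 94 = ((-10 + 150) + 34) + 94 = (140 + 34) + 94 = 174 + 94 = 268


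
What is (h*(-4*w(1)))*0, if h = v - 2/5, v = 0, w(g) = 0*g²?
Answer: 0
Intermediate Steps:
w(g) = 0
h = -⅖ (h = 0 - 2/5 = 0 + (⅕)*(-2) = 0 - ⅖ = -⅖ ≈ -0.40000)
(h*(-4*w(1)))*0 = -(-8)*0/5*0 = -⅖*0*0 = 0*0 = 0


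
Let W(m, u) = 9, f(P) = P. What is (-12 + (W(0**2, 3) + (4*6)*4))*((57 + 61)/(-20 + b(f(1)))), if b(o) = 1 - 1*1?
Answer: -5487/10 ≈ -548.70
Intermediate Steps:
b(o) = 0 (b(o) = 1 - 1 = 0)
(-12 + (W(0**2, 3) + (4*6)*4))*((57 + 61)/(-20 + b(f(1)))) = (-12 + (9 + (4*6)*4))*((57 + 61)/(-20 + 0)) = (-12 + (9 + 24*4))*(118/(-20)) = (-12 + (9 + 96))*(118*(-1/20)) = (-12 + 105)*(-59/10) = 93*(-59/10) = -5487/10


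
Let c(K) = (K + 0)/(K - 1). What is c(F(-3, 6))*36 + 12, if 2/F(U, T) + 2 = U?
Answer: 156/7 ≈ 22.286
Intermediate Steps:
F(U, T) = 2/(-2 + U)
c(K) = K/(-1 + K)
c(F(-3, 6))*36 + 12 = ((2/(-2 - 3))/(-1 + 2/(-2 - 3)))*36 + 12 = ((2/(-5))/(-1 + 2/(-5)))*36 + 12 = ((2*(-⅕))/(-1 + 2*(-⅕)))*36 + 12 = -2/(5*(-1 - ⅖))*36 + 12 = -2/(5*(-7/5))*36 + 12 = -⅖*(-5/7)*36 + 12 = (2/7)*36 + 12 = 72/7 + 12 = 156/7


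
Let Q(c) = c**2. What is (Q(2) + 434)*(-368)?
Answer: -161184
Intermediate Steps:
(Q(2) + 434)*(-368) = (2**2 + 434)*(-368) = (4 + 434)*(-368) = 438*(-368) = -161184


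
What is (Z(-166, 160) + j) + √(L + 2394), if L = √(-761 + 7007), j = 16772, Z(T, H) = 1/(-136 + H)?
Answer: 402529/24 + √(2394 + 3*√694) ≈ 16822.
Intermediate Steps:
L = 3*√694 (L = √6246 = 3*√694 ≈ 79.032)
(Z(-166, 160) + j) + √(L + 2394) = (1/(-136 + 160) + 16772) + √(3*√694 + 2394) = (1/24 + 16772) + √(2394 + 3*√694) = 402529/24 + √(2394 + 3*√694)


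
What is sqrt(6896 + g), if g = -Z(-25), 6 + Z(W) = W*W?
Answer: sqrt(6277) ≈ 79.228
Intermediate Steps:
Z(W) = -6 + W**2 (Z(W) = -6 + W*W = -6 + W**2)
g = -619 (g = -(-6 + (-25)**2) = -(-6 + 625) = -1*619 = -619)
sqrt(6896 + g) = sqrt(6896 - 619) = sqrt(6277)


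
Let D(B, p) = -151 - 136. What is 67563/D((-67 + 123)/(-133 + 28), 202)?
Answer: -67563/287 ≈ -235.41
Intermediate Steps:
D(B, p) = -287
67563/D((-67 + 123)/(-133 + 28), 202) = 67563/(-287) = 67563*(-1/287) = -67563/287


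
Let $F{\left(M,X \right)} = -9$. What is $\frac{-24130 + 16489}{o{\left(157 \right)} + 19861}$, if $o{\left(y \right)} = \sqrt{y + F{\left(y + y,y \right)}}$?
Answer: $- \frac{5620663}{14609599} + \frac{566 \sqrt{37}}{14609599} \approx -0.38449$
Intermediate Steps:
$o{\left(y \right)} = \sqrt{-9 + y}$ ($o{\left(y \right)} = \sqrt{y - 9} = \sqrt{-9 + y}$)
$\frac{-24130 + 16489}{o{\left(157 \right)} + 19861} = \frac{-24130 + 16489}{\sqrt{-9 + 157} + 19861} = - \frac{7641}{\sqrt{148} + 19861} = - \frac{7641}{2 \sqrt{37} + 19861} = - \frac{7641}{19861 + 2 \sqrt{37}}$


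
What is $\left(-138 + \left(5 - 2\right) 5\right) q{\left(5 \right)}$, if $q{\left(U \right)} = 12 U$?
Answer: $-7380$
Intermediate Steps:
$\left(-138 + \left(5 - 2\right) 5\right) q{\left(5 \right)} = \left(-138 + \left(5 - 2\right) 5\right) 12 \cdot 5 = \left(-138 + 3 \cdot 5\right) 60 = \left(-138 + 15\right) 60 = \left(-123\right) 60 = -7380$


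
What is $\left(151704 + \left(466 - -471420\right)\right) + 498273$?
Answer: $1121863$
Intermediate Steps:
$\left(151704 + \left(466 - -471420\right)\right) + 498273 = \left(151704 + \left(466 + 471420\right)\right) + 498273 = \left(151704 + 471886\right) + 498273 = 623590 + 498273 = 1121863$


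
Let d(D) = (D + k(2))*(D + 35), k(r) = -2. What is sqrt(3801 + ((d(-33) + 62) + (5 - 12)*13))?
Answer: sqrt(3702) ≈ 60.844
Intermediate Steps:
d(D) = (-2 + D)*(35 + D) (d(D) = (D - 2)*(D + 35) = (-2 + D)*(35 + D))
sqrt(3801 + ((d(-33) + 62) + (5 - 12)*13)) = sqrt(3801 + (((-70 + (-33)**2 + 33*(-33)) + 62) + (5 - 12)*13)) = sqrt(3801 + (((-70 + 1089 - 1089) + 62) - 7*13)) = sqrt(3801 + ((-70 + 62) - 91)) = sqrt(3801 + (-8 - 91)) = sqrt(3801 - 99) = sqrt(3702)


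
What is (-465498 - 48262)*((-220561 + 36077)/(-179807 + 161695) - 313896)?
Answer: 45637139190370/283 ≈ 1.6126e+11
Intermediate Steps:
(-465498 - 48262)*((-220561 + 36077)/(-179807 + 161695) - 313896) = -513760*(-184484/(-18112) - 313896) = -513760*(-184484*(-1/18112) - 313896) = -513760*(46121/4528 - 313896) = -513760*(-1421274967/4528) = 45637139190370/283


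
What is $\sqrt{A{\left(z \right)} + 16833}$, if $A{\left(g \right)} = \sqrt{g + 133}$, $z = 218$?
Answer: $\sqrt{16833 + 3 \sqrt{39}} \approx 129.81$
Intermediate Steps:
$A{\left(g \right)} = \sqrt{133 + g}$
$\sqrt{A{\left(z \right)} + 16833} = \sqrt{\sqrt{133 + 218} + 16833} = \sqrt{\sqrt{351} + 16833} = \sqrt{3 \sqrt{39} + 16833} = \sqrt{16833 + 3 \sqrt{39}}$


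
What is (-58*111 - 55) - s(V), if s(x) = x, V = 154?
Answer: -6647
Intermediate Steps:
(-58*111 - 55) - s(V) = (-58*111 - 55) - 1*154 = (-6438 - 55) - 154 = -6493 - 154 = -6647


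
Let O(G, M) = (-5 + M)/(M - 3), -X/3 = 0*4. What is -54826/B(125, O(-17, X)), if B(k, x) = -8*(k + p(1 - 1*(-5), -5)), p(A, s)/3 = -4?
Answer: 27413/452 ≈ 60.648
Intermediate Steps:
X = 0 (X = -0*4 = -3*0 = 0)
O(G, M) = (-5 + M)/(-3 + M)
p(A, s) = -12 (p(A, s) = 3*(-4) = -12)
B(k, x) = 96 - 8*k (B(k, x) = -8*(k - 12) = -8*(-12 + k) = 96 - 8*k)
-54826/B(125, O(-17, X)) = -54826/(96 - 8*125) = -54826/(96 - 1000) = -54826/(-904) = -54826*(-1/904) = 27413/452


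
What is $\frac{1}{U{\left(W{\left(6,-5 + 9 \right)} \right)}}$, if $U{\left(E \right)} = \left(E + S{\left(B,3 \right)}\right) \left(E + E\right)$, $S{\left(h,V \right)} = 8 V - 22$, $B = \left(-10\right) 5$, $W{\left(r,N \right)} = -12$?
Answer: $\frac{1}{240} \approx 0.0041667$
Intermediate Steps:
$B = -50$
$S{\left(h,V \right)} = -22 + 8 V$
$U{\left(E \right)} = 2 E \left(2 + E\right)$ ($U{\left(E \right)} = \left(E + \left(-22 + 8 \cdot 3\right)\right) \left(E + E\right) = \left(E + \left(-22 + 24\right)\right) 2 E = \left(E + 2\right) 2 E = \left(2 + E\right) 2 E = 2 E \left(2 + E\right)$)
$\frac{1}{U{\left(W{\left(6,-5 + 9 \right)} \right)}} = \frac{1}{2 \left(-12\right) \left(2 - 12\right)} = \frac{1}{2 \left(-12\right) \left(-10\right)} = \frac{1}{240}$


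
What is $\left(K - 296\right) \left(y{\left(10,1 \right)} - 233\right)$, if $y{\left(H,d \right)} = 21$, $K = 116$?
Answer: $38160$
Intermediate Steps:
$\left(K - 296\right) \left(y{\left(10,1 \right)} - 233\right) = \left(116 - 296\right) \left(21 - 233\right) = \left(-180\right) \left(-212\right) = 38160$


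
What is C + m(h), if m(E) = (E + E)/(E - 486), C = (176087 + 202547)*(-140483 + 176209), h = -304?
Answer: 5343195922484/395 ≈ 1.3527e+10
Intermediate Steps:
C = 13527078284 (C = 378634*35726 = 13527078284)
m(E) = 2*E/(-486 + E) (m(E) = (2*E)/(-486 + E) = 2*E/(-486 + E))
C + m(h) = 13527078284 + 2*(-304)/(-486 - 304) = 13527078284 + 2*(-304)/(-790) = 13527078284 + 2*(-304)*(-1/790) = 13527078284 + 304/395 = 5343195922484/395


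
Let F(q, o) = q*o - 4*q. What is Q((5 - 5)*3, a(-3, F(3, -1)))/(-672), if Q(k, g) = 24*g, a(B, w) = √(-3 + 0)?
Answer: -I*√3/28 ≈ -0.061859*I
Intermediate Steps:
F(q, o) = -4*q + o*q (F(q, o) = o*q - 4*q = -4*q + o*q)
a(B, w) = I*√3 (a(B, w) = √(-3) = I*√3)
Q((5 - 5)*3, a(-3, F(3, -1)))/(-672) = (24*(I*√3))/(-672) = (24*I*√3)*(-1/672) = -I*√3/28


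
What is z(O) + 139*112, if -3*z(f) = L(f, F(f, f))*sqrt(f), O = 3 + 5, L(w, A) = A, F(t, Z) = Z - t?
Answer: 15568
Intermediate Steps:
O = 8
z(f) = 0 (z(f) = -(f - f)*sqrt(f)/3 = -0*sqrt(f) = -1/3*0 = 0)
z(O) + 139*112 = 0 + 139*112 = 0 + 15568 = 15568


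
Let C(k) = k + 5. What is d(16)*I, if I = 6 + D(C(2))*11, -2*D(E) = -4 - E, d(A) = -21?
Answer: -2793/2 ≈ -1396.5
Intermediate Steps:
C(k) = 5 + k
D(E) = 2 + E/2 (D(E) = -(-4 - E)/2 = 2 + E/2)
I = 133/2 (I = 6 + (2 + (5 + 2)/2)*11 = 6 + (2 + (½)*7)*11 = 6 + (2 + 7/2)*11 = 6 + (11/2)*11 = 6 + 121/2 = 133/2 ≈ 66.500)
d(16)*I = -21*133/2 = -2793/2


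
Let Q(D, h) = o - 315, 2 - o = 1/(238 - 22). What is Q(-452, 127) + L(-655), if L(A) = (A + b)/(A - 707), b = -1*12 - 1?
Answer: -15323195/49032 ≈ -312.51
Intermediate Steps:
o = 431/216 (o = 2 - 1/(238 - 22) = 2 - 1/216 = 431/216 ≈ 1.9954)
b = -13 (b = -12 - 1 = -13)
Q(D, h) = -67609/216 (Q(D, h) = 431/216 - 315 = -67609/216)
L(A) = (-13 + A)/(-707 + A) (L(A) = (A - 13)/(A - 707) = (-13 + A)/(-707 + A))
Q(-452, 127) + L(-655) = -67609/216 + (-13 - 655)/(-707 - 655) = -67609/216 - 668/(-1362) = -67609/216 - 1/1362*(-668) = -67609/216 + 334/681 = -15323195/49032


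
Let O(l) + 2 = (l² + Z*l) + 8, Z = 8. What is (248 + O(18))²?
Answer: 521284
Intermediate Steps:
O(l) = 6 + l² + 8*l (O(l) = -2 + ((l² + 8*l) + 8) = -2 + (8 + l² + 8*l) = 6 + l² + 8*l)
(248 + O(18))² = (248 + (6 + 18² + 8*18))² = (248 + (6 + 324 + 144))² = (248 + 474)² = 722² = 521284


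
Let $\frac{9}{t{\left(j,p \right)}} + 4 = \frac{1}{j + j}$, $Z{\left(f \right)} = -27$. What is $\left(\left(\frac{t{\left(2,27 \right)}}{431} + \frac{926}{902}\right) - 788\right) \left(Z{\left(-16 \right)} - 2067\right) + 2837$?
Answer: $\frac{1604392534463}{971905} \approx 1.6508 \cdot 10^{6}$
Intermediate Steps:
$t{\left(j,p \right)} = \frac{9}{-4 + \frac{1}{2 j}}$ ($t{\left(j,p \right)} = \frac{9}{-4 + \frac{1}{j + j}} = \frac{9}{-4 + \frac{1}{2 j}}$)
$\left(\left(\frac{t{\left(2,27 \right)}}{431} + \frac{926}{902}\right) - 788\right) \left(Z{\left(-16 \right)} - 2067\right) + 2837 = \left(\left(\frac{\left(-18\right) 2 \frac{1}{-1 + 8 \cdot 2}}{431} + \frac{926}{902}\right) - 788\right) \left(-27 - 2067\right) + 2837 = \left(\left(\left(-18\right) 2 \frac{1}{-1 + 16} \cdot \frac{1}{431} + 926 \cdot \frac{1}{902}\right) - 788\right) \left(-2094\right) + 2837 = \left(\left(\left(-18\right) 2 \cdot \frac{1}{15} \cdot \frac{1}{431} + \frac{463}{451}\right) - 788\right) \left(-2094\right) + 2837 = \left(\left(\left(- \frac{12}{5}\right) \frac{1}{431} + \frac{463}{451}\right) - 788\right) \left(-2094\right) + 2837 = \left(\left(- \frac{12}{2155} + \frac{463}{451}\right) - 788\right) \left(-2094\right) + 2837 = \left(\frac{992353}{971905} - 788\right) \left(-2094\right) + 2837 = \left(- \frac{764868787}{971905}\right) \left(-2094\right) + 2837 = \frac{1601635239978}{971905} + 2837 = \frac{1604392534463}{971905}$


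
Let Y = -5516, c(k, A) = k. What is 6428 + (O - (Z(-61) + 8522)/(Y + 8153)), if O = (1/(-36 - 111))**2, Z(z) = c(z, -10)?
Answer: 40678162468/6331437 ≈ 6424.8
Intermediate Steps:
Z(z) = z
O = 1/21609 (O = (1/(-147))**2 = (-1/147)**2 = 1/21609 ≈ 4.6277e-5)
6428 + (O - (Z(-61) + 8522)/(Y + 8153)) = 6428 + (1/21609 - (-61 + 8522)/(-5516 + 8153)) = 6428 + (1/21609 - 8461/2637) = 6428 - 20314568/6331437 = 40678162468/6331437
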